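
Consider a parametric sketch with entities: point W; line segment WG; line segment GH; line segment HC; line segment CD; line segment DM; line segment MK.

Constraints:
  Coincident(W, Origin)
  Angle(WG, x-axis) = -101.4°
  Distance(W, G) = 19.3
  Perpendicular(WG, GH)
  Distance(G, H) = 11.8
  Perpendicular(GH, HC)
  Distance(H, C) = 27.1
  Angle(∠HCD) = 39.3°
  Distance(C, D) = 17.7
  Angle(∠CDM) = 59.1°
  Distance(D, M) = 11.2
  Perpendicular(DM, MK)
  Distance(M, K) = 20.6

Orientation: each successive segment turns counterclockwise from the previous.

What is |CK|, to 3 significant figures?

5.81

W is at the origin; WG runs at -101.4° with length 19.3, so G = (-3.81, -18.9). WG ⟂ GH, so GH runs at -11.4°; with |GH| = 11.8, H = (7.75, -21.3). GH is perpendicular to HC, so HC runs at 78.6°; with |HC| = 27.1, C = (13.1, 5.31). ∠HCD = 39.3° gives CD at -141° from the x-axis; with |CD| = 17.7, D = (-0.588, -5.90). ∠CDM = 59.1° gives DM at -19.8° from the x-axis; with |DM| = 11.2, M = (9.95, -9.69). The perpendicularity gives MK at right angles to DM, so MK runs at 70.2°; with |MK| = 20.6, K = (16.9, 9.69). Then |CK| = |K − C| = 5.81.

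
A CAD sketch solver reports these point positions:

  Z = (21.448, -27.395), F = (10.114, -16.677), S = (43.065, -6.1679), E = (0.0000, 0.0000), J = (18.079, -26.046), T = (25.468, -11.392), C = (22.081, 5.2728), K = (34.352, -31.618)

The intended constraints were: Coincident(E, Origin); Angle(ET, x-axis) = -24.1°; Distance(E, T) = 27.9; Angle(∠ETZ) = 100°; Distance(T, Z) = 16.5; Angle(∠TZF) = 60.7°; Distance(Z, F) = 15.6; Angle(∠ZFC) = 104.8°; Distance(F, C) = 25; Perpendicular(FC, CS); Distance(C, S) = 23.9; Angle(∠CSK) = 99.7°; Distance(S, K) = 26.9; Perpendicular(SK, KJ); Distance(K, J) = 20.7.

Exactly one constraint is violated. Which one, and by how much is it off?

Distance(K, J) = 20.7 — off by 3.50.

E = (0.00, 0.00) ✓; ET at -24.10° ✓; |ET| = 27.90 ✓; ∠ETZ = 100.0° ✓; |TZ| = 16.50 ✓; ∠TZF = 60.70° ✓; |ZF| = 15.60 ✓; ∠ZFC = 104.8° ✓; |FC| = 25.00 ✓; ∠(FC, CS) = 90.00° ✓; |CS| = 23.90 ✓; ∠CSK = 99.70° ✓; |SK| = 26.90 ✓; ∠(SK, KJ) = 90.00° ✓; |KJ| = 17.20 ✗.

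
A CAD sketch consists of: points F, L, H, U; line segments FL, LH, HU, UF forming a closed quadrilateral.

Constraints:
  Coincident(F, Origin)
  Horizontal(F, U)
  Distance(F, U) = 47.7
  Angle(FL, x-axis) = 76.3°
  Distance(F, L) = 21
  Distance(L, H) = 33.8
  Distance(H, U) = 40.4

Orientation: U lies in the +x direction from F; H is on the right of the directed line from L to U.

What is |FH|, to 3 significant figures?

16.2

F is at the origin; FU is horizontal with |FU| = 47.7 and U in +x, so U = (47.7, 0). FL runs at 76.3° with |FL| = 21.0, so L = (4.97, 20.4). H is determined by |LH| = 33.8 and |HU| = 40.4 together: it lies at the intersection of circle(L, 33.8) and circle(U, 40.4). With |LU| = 47.3, the foot of the radical line on LU is 18.5 from L and the perpendicular offset is √(33.8² − 18.5²) = 28.3. Taking the right-of-LU solution: H = (9.48, -13.1).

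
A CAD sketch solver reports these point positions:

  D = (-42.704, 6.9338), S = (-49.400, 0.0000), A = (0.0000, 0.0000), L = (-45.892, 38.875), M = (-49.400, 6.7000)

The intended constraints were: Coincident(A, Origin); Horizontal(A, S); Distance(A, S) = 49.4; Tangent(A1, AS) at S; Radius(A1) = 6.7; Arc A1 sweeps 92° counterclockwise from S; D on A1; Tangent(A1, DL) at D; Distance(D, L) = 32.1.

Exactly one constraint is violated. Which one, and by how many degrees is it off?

Tangent(A1, DL) at D — off by 3.70°.

A = (0.00, 0.00) ✓; A.y = 0.00, S.y = 0.00 ✓; |AS| = 49.40 ✓; ∠(MS, SA) = 90.00° ✓; |MS| = 6.700 ✓; bearing(M→D) − bearing(M→S) = 92.00° ✓; |MD| = 6.700 ✓; ∠(MD, DL) = 86.30° ✗; |DL| = 32.10 ✓.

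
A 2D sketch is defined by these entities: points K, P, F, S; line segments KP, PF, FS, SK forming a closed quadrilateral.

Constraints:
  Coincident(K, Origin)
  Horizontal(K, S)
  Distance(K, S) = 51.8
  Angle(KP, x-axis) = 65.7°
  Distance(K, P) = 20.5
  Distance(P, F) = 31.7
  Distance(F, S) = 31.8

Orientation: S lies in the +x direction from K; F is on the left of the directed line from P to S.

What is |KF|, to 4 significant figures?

48.08

Checks: |PF| = 31.70 ✓; |FS| = 31.80 ✓.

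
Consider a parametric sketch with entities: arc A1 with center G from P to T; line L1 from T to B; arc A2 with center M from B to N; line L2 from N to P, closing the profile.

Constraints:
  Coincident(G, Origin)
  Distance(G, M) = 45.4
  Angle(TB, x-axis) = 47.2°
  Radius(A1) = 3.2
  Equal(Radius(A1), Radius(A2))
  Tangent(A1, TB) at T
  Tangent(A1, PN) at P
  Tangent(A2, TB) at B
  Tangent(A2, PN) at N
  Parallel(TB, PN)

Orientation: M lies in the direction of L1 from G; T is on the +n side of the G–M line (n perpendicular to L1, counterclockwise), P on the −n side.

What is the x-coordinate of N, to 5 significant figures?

33.195

The slot axis is L1's direction at 47.2°, so u = (cos 47.2°, sin 47.2°) = (0.67944, 0.73373) and n = (−sin 47.2°, cos 47.2°) = (-0.73373, 0.67944). G is at the origin and M lies 45.4 along u from G, so M = 45.4·u = (30.847, 33.311). Tangency of A1 to both parallel lines with radius 3.2 puts T and P at G ± 3.2·n: T = (-2.3479, 2.1742), P = (2.3479, -2.1742). Equal radii place B and N the same way about M: B = M + 3.2·n = (28.499, 35.486), N = M − 3.2·n = (33.195, 31.137). So N.x = 33.195.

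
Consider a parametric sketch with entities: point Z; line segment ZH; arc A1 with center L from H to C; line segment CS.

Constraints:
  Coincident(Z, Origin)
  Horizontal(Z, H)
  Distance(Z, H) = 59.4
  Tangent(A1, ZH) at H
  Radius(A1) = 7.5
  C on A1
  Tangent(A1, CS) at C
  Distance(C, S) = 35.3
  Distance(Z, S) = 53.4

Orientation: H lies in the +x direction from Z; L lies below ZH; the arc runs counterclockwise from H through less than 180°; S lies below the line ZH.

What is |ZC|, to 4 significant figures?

52.71

Z is at the origin; ZH is horizontal with |ZH| = 59.4 and H on the +x side, so H = (59.40, 0.000). Since A1 is tangent to ZH there, LH ⟂ ZH, so L = H + (0, -7.5) = (59.40, -7.500). Since LC ⟂ CS (tangency), |LS| = √(7.5² + 35.3²) = 36.09 regardless of where C sits on A1. So S lies on both circle(Z, 53.4) and circle(L, 36.09); the below-ZH intersection is S = (38.55, -36.95). C is the foot of the tangent from S: C = (52.51, -4.533).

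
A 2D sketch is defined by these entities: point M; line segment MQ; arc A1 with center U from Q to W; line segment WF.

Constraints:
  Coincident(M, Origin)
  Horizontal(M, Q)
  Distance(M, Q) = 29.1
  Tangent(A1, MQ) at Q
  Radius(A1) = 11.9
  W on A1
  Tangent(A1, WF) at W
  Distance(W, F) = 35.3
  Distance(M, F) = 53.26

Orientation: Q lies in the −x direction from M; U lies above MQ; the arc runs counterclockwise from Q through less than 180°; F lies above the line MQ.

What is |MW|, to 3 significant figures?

22.0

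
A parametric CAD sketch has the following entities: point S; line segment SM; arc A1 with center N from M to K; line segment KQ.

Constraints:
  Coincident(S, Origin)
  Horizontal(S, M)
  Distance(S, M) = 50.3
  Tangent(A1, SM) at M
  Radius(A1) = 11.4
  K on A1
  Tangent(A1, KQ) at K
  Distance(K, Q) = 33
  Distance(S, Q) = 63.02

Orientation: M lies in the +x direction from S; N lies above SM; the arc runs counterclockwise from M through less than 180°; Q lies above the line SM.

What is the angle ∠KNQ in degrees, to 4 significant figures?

70.94°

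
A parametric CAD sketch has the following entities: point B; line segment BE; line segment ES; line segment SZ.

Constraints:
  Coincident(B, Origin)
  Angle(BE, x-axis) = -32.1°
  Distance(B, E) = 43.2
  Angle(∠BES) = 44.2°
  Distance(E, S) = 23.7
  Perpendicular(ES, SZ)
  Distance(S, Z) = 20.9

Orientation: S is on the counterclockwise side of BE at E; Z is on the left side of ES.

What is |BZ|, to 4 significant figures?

11.74

B is at the origin; BE runs at -32.1° with length 43.2, so E = 43.2·(cos -32.1°, sin -32.1°) = (36.60, -22.96). ∠BES = 44.2°, so ES runs at -32.1° + (180° − 44.2°) = 103.7° from the x-axis; with |ES| = 23.7, S = E + 23.7·(cos 103.7°, sin 103.7°) = (30.98, 0.06930). ES is perpendicular to SZ; with |SZ| = 20.9 on the left of ES, Z = S + 20.9·(-0.9715, -0.2368) = (10.68, -4.881). Then |BZ| = |Z − B| = 11.74.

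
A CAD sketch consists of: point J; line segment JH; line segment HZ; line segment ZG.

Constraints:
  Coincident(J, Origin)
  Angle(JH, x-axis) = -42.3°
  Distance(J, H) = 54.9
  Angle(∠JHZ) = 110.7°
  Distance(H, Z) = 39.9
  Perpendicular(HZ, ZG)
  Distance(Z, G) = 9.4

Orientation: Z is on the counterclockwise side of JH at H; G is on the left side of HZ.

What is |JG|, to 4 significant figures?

72.65

J is at the origin; JH runs at -42.3° with length 54.9, so H = 54.9·(cos -42.3°, sin -42.3°) = (40.61, -36.95). ∠JHZ = 110.7°, so HZ runs at -42.3° + (180° − 110.7°) = 27.00° from the x-axis; with |HZ| = 39.9, Z = H + 39.9·(cos 27.00°, sin 27.00°) = (76.16, -18.83). The perpendicularity gives ZG at right angles to HZ; with |ZG| = 9.4 on the left of HZ, G = Z + 9.4·(-0.4540, 0.8910) = (71.89, -10.46). Then |JG| = |G − J| = 72.65.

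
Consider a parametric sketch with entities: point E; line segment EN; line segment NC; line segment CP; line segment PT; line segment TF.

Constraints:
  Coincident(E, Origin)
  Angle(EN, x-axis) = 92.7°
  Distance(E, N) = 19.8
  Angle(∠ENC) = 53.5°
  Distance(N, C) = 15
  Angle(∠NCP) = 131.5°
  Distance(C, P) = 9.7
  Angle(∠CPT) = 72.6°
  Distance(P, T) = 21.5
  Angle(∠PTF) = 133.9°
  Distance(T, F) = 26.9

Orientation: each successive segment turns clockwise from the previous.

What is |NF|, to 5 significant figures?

23.897

E is at the origin; EN runs at 92.7° with length 19.8, so N = (-0.93271, 19.778). ∠ENC = 53.5° gives NC at -33.800° from the x-axis; with |NC| = 15.0, C = (11.532, 11.434). ∠NCP = 131.5° gives CP at -82.300° from the x-axis; with |CP| = 9.7, P = (12.832, 1.8210). ∠CPT = 72.6° gives PT at 170.30° from the x-axis; with |PT| = 21.5, T = (-8.3609, 5.4436). ∠PTF = 133.9° gives TF at 124.20° from the x-axis; with |TF| = 26.9, F = (-23.481, 27.692). Then |NF| = |F − N| = 23.897.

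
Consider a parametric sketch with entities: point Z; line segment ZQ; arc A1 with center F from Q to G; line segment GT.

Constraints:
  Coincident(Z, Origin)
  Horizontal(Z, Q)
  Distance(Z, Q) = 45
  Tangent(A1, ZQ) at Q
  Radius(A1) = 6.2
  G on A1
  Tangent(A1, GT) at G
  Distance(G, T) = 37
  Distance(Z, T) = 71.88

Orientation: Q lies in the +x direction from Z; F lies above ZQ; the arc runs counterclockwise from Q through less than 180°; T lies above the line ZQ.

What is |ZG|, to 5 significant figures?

51.284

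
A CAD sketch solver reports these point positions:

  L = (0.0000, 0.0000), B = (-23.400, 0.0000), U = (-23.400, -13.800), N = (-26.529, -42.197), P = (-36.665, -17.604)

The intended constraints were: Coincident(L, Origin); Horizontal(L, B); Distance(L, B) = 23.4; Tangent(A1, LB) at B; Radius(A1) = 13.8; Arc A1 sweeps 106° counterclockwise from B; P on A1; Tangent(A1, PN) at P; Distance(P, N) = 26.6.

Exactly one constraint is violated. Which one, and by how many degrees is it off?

Tangent(A1, PN) at P — off by 6.40°.

L = (0.00, 0.00) ✓; L.y = 0.00, B.y = 0.00 ✓; |LB| = 23.40 ✓; ∠(UB, BL) = 90.00° ✓; |UB| = 13.80 ✓; bearing(U→P) − bearing(U→B) = 106.0° ✓; |UP| = 13.80 ✓; ∠(UP, PN) = 83.60° ✗; |PN| = 26.60 ✓.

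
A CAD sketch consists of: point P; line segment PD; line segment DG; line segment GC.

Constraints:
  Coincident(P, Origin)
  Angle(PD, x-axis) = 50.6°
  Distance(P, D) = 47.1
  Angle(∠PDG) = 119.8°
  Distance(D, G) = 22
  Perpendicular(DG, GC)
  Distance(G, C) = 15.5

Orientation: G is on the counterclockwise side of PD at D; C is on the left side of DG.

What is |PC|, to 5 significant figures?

52.015

P is at the origin; PD runs at 50.6° with length 47.1, so D = 47.1·(cos 50.6°, sin 50.6°) = (29.896, 36.396). ∠PDG = 119.8°, so DG runs at 50.6° + (180° − 119.8°) = 110.80° from the x-axis; with |DG| = 22.0, G = D + 22.0·(cos 110.80°, sin 110.80°) = (22.083, 56.962). DG ⟂ GC; with |GC| = 15.5 on the left of DG, C = G + 15.5·(-0.93483, -0.35511) = (7.5937, 51.458). Then |PC| = |C − P| = 52.015.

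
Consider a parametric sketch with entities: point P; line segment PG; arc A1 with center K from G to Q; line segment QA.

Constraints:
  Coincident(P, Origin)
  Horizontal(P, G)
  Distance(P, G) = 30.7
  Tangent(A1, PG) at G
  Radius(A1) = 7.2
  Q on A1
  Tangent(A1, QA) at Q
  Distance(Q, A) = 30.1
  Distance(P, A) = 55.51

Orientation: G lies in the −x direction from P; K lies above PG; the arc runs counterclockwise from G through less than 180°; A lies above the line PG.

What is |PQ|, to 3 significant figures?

27.3

Checks: ∠(KG, GP) = 90.00° ✓; |KG| = 7.200 ✓; |KQ| = 7.200 ✓; ∠(KQ, QA) = 90.00° ✓; |QA| = 30.10 ✓; |PA| = 55.51 ✓.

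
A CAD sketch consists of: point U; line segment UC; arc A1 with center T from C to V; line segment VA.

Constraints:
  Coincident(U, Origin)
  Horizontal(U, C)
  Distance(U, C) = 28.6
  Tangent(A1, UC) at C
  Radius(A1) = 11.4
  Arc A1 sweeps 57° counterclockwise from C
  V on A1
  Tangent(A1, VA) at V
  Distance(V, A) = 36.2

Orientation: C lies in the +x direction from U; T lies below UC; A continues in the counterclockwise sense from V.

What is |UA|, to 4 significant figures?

35.56

U is at the origin; UC is horizontal with |UC| = 28.6 and C on the +x side, so C = (28.60, 0.000). The tangent condition forces TC to be normal to UC, so T = C + (0, -11.4) = (28.60, -11.40). On A1, C sits at bearing 90° from T; a 57° counterclockwise sweep puts V at bearing 147°, so V = T + 11.4·(cos 147°, sin 147°) = (19.04, -5.191). Tangency of A1 to VA means the radius TV is perpendicular to VA, so VA runs along (−sin 147°, cos 147°); with |VA| = 36.2, A = (-0.6768, -35.55). Then |UA| = |A − U| = 35.56.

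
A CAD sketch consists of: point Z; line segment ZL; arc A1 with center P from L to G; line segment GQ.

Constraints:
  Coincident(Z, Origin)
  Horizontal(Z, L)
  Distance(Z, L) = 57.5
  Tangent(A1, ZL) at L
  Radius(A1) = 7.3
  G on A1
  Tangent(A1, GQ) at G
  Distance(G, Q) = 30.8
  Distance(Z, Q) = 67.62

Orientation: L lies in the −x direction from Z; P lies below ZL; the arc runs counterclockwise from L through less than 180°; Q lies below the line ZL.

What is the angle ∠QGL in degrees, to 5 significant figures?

126.36°

Checks: |PG| = 7.300 ✓; ∠(PG, GQ) = 90.00° ✓; |GQ| = 30.80 ✓; |ZQ| = 67.62 ✓.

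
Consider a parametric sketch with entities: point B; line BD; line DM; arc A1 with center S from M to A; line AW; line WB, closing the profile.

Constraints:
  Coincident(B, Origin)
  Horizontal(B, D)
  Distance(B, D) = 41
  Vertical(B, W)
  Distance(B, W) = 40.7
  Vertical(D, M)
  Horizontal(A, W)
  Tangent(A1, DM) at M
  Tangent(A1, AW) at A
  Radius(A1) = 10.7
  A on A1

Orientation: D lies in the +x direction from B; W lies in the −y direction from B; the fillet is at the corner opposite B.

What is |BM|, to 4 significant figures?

50.80

B is at the origin; B and D share the same y with |BD| = 41.0 and D on the +x side, so D = (41.00, 0.000). BW is vertical with |BW| = 40.7 and W on the −y side, so W = (0.000, -40.70). The virtual corner opposite B is at (41.00, -40.70). Tangency of A1 to DM means the radius SM is perpendicular to DM and tangency of A1 to AW means the radius SA is perpendicular to AW, with radius 10.7, so the center S sits 10.7 in from both sides at S = (30.30, -30.00). That places the tangent points at M = (41.00, -30.00) on DM and A = (30.30, -40.70) on AW. Then |BM| = |M − B| = 50.80.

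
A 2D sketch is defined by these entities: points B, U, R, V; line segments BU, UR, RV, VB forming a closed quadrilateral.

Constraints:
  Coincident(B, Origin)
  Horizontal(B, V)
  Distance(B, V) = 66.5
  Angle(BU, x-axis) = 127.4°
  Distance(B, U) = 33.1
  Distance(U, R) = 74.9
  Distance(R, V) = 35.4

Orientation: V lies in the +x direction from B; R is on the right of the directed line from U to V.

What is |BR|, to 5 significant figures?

43.399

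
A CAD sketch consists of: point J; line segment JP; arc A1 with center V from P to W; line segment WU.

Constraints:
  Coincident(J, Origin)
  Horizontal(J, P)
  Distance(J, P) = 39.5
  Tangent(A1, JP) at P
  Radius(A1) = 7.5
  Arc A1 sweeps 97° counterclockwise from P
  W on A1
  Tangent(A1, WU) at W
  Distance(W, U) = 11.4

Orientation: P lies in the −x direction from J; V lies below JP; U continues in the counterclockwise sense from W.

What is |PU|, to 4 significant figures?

20.64

On A1, P sits at bearing 90° from V; a 97° counterclockwise sweep puts W at bearing 187°, so W = V + 7.5·(cos 187°, sin 187°) = (-46.94, -8.414). The tangent condition forces VW to be normal to WU, so WU runs along (−sin 187°, cos 187°); with |WU| = 11.4, U = (-45.55, -19.73). Then |PU| = |U − P| = 20.64.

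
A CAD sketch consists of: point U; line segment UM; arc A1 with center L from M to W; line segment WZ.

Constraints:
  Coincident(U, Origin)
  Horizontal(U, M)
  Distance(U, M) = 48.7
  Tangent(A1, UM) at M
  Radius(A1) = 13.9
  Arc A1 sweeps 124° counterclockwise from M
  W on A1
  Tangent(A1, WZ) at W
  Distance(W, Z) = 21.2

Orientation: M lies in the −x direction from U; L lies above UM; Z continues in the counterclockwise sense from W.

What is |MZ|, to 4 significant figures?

39.25

U is at the origin; U and M share the same y with |UM| = 48.7 and M on the −x side, so M = (-48.70, 0.000). A1 meets UM tangentially, so LM is at right angles to UM, so L = M + (0, 13.9) = (-48.70, 13.90). On A1, M sits at bearing -90° from L; a 124° counterclockwise sweep puts W at bearing 34°, so W = L + 13.9·(cos 34°, sin 34°) = (-37.18, 21.67). Tangency of A1 to WZ means the radius LW is perpendicular to WZ, so WZ runs along (−sin 34°, cos 34°); with |WZ| = 21.2, Z = (-49.03, 39.25). Then |MZ| = |Z − M| = 39.25.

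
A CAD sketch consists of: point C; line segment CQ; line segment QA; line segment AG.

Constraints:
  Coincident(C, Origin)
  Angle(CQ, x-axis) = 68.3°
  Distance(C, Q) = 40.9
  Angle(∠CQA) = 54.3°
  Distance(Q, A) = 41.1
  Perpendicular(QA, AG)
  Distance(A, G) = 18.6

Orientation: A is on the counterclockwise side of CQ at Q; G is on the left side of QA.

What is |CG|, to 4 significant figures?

22.60

∠CQA = 54.3°, so QA runs at 68.3° + (180° − 54.3°) = 194.0° from the x-axis; with |QA| = 41.1, A = Q + 41.1·(cos 194.0°, sin 194.0°) = (-24.76, 28.06). QA ⟂ AG; with |AG| = 18.6 on the left of QA, G = A + 18.6·(0.2419, -0.9703) = (-20.26, 10.01). Then |CG| = |G − C| = 22.60.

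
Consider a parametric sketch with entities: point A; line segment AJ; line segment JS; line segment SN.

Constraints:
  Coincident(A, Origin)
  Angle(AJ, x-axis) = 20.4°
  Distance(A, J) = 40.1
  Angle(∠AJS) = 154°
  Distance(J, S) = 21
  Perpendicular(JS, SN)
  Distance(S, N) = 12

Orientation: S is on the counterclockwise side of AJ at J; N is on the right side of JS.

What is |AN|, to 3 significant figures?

64.3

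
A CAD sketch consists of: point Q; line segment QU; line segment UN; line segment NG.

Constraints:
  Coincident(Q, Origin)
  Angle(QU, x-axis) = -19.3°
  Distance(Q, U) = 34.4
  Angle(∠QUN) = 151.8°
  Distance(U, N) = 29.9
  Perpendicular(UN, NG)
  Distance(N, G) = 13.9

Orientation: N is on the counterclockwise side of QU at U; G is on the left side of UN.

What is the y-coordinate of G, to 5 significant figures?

6.9888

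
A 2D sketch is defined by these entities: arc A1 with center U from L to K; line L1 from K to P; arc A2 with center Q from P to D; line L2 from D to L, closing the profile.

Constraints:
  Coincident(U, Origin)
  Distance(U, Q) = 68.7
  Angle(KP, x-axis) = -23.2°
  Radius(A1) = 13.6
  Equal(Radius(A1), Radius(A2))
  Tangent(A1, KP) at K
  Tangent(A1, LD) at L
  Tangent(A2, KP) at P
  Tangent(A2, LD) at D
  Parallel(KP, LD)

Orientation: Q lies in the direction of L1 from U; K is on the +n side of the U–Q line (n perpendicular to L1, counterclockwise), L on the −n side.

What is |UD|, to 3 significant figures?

70.0

The slot axis is L1's direction at -23.2°, so u = (cos -23.2°, sin -23.2°) = (0.919, -0.394) and n = (−sin -23.2°, cos -23.2°) = (0.394, 0.919). U is at the origin and Q lies 68.7 along u from U, so Q = 68.7·u = (63.1, -27.1). Tangency of A1 to both parallel lines with radius 13.6 puts K and L at U ± 13.6·n: K = (5.36, 12.5), L = (-5.36, -12.5). Equal radii place P and D the same way about Q: P = Q + 13.6·n = (68.5, -14.6), D = Q − 13.6·n = (57.8, -39.6). Then |UD| = |D − U| = 70.0.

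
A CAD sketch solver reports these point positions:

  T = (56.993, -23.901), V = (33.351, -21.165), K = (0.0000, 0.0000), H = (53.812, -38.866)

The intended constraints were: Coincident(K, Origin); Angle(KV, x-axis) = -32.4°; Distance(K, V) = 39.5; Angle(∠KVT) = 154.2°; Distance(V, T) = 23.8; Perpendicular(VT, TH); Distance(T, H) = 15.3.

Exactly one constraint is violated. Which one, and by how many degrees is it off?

Perpendicular(VT, TH) — off by 5.40°.

K = (0.00, 0.00) ✓; KV at -32.40° ✓; |KV| = 39.50 ✓; ∠KVT = 154.2° ✓; |VT| = 23.80 ✓; ∠(VT, TH) = 95.40° ✗; |TH| = 15.30 ✓.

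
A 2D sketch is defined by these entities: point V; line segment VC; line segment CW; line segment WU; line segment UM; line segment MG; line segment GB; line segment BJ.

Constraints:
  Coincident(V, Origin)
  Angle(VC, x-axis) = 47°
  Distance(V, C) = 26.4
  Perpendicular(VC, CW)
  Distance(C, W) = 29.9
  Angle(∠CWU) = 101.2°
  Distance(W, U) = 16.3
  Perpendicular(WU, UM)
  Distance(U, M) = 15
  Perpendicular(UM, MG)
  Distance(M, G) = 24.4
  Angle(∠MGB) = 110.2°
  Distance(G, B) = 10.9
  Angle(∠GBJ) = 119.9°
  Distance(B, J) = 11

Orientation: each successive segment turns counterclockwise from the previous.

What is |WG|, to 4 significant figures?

17.05

WU ⟂ UM, so UM runs at -54.20°; with |UM| = 15.0, M = (-8.309, 18.00). UM ⟂ MG, so MG runs at 35.80°; with |MG| = 24.4, G = (11.48, 32.27). Then |WG| = |G − W| = 17.05.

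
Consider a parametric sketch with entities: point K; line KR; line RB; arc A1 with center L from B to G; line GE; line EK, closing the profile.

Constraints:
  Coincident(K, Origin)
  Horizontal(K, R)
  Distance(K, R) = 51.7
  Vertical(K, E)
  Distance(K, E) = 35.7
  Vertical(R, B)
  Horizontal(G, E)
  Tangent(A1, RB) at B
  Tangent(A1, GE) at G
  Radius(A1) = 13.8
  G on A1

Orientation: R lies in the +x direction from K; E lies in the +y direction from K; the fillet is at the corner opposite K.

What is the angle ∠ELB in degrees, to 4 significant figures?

160.0°

K is at the origin; K and R share the same y with |KR| = 51.7 and R on the +x side, so R = (51.70, 0.000). KE is vertical with |KE| = 35.7 and E on the +y side, so E = (0.000, 35.70). The virtual corner opposite K is at (51.70, 35.70). Since A1 is tangent to RB there, LB ⟂ RB and tangency of A1 to GE means the radius LG is perpendicular to GE, with radius 13.8, so the center L sits 13.8 in from both sides at L = (37.90, 21.90). That places the tangent points at B = (51.70, 21.90) on RB and G = (37.90, 35.70) on GE. Then cos ∠ELB = LE·LB / (|LE||LB|), giving 160.0°.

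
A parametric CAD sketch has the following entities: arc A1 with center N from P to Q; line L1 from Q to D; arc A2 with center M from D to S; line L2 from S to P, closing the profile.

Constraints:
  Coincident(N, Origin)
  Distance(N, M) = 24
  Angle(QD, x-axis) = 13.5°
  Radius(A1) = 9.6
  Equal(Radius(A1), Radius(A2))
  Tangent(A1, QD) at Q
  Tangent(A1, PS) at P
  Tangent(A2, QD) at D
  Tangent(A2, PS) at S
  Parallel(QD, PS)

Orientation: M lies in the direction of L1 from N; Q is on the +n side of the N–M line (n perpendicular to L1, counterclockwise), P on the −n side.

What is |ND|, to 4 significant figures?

25.85

The slot axis is L1's direction at 13.5°, so u = (cos 13.5°, sin 13.5°) = (0.9724, 0.2334) and n = (−sin 13.5°, cos 13.5°) = (-0.2334, 0.9724). N is at the origin and M lies 24.0 along u from N, so M = 24.0·u = (23.34, 5.603). Tangency of A1 to both parallel lines with radius 9.6 puts Q and P at N ± 9.6·n: Q = (-2.241, 9.335), P = (2.241, -9.335). Equal radii place D and S the same way about M: D = M + 9.6·n = (21.10, 14.94), S = M − 9.6·n = (25.58, -3.732). Then |ND| = |D − N| = 25.85.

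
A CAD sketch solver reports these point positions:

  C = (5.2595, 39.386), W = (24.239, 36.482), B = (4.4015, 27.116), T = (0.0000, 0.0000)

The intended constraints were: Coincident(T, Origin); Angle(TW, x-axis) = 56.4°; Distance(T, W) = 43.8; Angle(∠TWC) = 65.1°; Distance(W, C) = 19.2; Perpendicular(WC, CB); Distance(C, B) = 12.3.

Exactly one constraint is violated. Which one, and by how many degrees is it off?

Perpendicular(WC, CB) — off by 4.70°.

T = (0.00, 0.00) ✓; TW at 56.40° ✓; |TW| = 43.80 ✓; ∠TWC = 65.10° ✓; |WC| = 19.20 ✓; ∠(WC, CB) = 94.70° ✗; |CB| = 12.30 ✓.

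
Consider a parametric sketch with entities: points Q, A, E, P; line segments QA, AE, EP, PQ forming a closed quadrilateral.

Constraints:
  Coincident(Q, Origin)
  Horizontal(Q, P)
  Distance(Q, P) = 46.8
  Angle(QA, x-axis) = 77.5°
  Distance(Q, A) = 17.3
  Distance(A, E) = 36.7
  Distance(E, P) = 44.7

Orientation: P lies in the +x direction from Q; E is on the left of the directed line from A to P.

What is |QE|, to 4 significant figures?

51.84

Q is at the origin; QP is horizontal with |QP| = 46.8 and P in +x, so P = (46.8, 0). QA runs at 77.5° with |QA| = 17.3, so A = (3.744, 16.89). E is determined by |AE| = 36.7 and |EP| = 44.7 together: it lies at the intersection of circle(A, 36.7) and circle(P, 44.7). With |AP| = 46.25, the foot of the radical line on AP is 16.08 from A and the perpendicular offset is √(36.7² − 16.08²) = 32.99. Taking the left-of-AP solution: E = (30.77, 41.72).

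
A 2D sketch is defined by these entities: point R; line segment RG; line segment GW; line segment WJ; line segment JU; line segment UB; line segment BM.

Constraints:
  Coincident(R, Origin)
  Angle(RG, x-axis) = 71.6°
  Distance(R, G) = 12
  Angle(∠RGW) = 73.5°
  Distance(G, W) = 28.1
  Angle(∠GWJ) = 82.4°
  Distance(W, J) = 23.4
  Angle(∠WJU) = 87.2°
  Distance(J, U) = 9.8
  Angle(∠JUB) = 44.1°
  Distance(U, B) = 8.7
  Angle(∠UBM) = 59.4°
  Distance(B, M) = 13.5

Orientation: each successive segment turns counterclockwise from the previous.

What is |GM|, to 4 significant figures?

38.07

∠JUB = 44.1° gives UB at 144.4° from the x-axis; with |UB| = 8.7, B = (-19.35, -4.453). ∠UBM = 59.4° gives BM at -95.00° from the x-axis; with |BM| = 13.5, M = (-20.53, -17.90). Then |GM| = |M − G| = 38.07.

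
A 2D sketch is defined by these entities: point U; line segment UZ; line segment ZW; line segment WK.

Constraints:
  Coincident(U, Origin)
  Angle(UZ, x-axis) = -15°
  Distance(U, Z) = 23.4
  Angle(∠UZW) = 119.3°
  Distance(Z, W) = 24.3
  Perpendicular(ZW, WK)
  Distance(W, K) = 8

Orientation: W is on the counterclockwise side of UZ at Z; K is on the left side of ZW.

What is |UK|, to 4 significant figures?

37.84

U is at the origin; UZ runs at -15.0° with length 23.4, so Z = 23.4·(cos -15.0°, sin -15.0°) = (22.60, -6.056). ∠UZW = 119.3°, so ZW runs at -15.0° + (180° − 119.3°) = 45.70° from the x-axis; with |ZW| = 24.3, W = Z + 24.3·(cos 45.70°, sin 45.70°) = (39.57, 11.33). ZW ⟂ WK; with |WK| = 8.0 on the left of ZW, K = W + 8.0·(-0.7157, 0.6984) = (33.85, 16.92). Then |UK| = |K − U| = 37.84.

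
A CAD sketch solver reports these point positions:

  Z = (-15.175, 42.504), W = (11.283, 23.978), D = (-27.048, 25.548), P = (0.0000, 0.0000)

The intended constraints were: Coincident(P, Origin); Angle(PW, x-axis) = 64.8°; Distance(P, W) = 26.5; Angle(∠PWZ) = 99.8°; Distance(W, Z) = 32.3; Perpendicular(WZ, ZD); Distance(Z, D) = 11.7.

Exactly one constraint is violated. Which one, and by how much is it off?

Distance(Z, D) = 11.7 — off by 9.00.

P = (0.00, 0.00) ✓; PW at 64.80° ✓; |PW| = 26.50 ✓; ∠PWZ = 99.80° ✓; |WZ| = 32.30 ✓; ∠(WZ, ZD) = 90.00° ✓; |ZD| = 20.70 ✗.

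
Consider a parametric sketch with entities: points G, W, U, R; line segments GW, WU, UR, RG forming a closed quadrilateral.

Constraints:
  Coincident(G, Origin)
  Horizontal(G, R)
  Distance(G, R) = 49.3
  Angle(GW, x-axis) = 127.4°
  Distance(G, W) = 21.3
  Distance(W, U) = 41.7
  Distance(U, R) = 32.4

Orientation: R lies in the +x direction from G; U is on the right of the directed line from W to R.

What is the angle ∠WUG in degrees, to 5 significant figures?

11.745°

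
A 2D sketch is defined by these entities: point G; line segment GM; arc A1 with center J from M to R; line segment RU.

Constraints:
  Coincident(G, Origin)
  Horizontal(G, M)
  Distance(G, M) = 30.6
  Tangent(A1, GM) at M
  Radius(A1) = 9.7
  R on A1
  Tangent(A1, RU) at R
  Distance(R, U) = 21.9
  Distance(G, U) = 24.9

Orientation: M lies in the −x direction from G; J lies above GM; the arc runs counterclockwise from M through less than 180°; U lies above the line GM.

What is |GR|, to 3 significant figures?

22.9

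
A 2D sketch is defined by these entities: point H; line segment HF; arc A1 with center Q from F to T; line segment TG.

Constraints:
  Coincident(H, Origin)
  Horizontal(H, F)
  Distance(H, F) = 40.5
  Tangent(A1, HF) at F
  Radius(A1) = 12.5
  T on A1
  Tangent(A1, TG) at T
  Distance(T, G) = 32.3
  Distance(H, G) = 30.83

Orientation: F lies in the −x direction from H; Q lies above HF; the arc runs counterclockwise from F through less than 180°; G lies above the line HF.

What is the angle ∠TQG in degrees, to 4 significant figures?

68.84°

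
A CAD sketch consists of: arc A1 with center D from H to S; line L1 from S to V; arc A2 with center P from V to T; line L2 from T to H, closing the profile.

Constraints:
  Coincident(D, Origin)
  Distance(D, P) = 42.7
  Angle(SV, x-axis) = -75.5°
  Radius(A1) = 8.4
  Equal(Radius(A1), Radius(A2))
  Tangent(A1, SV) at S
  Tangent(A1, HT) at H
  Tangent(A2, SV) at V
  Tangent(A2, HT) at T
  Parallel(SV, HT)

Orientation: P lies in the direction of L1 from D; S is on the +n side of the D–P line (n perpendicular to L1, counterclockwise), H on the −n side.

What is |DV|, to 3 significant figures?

43.5

Tangency of A1 to both parallel lines with radius 8.4 puts S and H at D ± 8.4·n: S = (8.13, 2.10), H = (-8.13, -2.10). Equal radii place V and T the same way about P: V = P + 8.4·n = (18.8, -39.2), T = P − 8.4·n = (2.56, -43.4). Then |DV| = |V − D| = 43.5.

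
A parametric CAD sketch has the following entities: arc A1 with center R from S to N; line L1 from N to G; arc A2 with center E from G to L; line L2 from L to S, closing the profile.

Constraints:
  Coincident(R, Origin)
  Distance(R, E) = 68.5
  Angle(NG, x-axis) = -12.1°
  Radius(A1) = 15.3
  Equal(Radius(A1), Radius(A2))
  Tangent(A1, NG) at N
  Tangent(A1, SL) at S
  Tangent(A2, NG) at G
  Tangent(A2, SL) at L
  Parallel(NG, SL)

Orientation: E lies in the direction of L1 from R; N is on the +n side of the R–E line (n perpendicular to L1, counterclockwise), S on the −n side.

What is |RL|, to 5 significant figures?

70.188

Tangency of A1 to both parallel lines with radius 15.3 puts N and S at R ± 15.3·n: N = (3.2072, 14.960), S = (-3.2072, -14.960). Equal radii place G and L the same way about E: G = E + 15.3·n = (70.185, 0.60121), L = E − 15.3·n = (63.771, -29.319). Then |RL| = |L − R| = 70.188.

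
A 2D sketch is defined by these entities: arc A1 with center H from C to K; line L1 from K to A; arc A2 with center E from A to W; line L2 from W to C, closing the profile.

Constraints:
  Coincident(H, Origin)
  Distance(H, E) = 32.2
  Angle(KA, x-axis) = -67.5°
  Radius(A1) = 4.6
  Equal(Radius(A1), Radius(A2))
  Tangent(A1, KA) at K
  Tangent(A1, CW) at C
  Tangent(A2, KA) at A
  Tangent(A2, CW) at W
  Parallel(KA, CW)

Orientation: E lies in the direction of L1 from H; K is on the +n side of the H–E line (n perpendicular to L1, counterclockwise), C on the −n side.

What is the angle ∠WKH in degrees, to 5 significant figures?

74.055°

The slot axis is L1's direction at -67.5°, so u = (cos -67.5°, sin -67.5°) = (0.38268, -0.92388) and n = (−sin -67.5°, cos -67.5°) = (0.92388, 0.38268). H is at the origin and E lies 32.2 along u from H, so E = 32.2·u = (12.322, -29.749). Tangency of A1 to both parallel lines with radius 4.6 puts K and C at H ± 4.6·n: K = (4.2498, 1.7603), C = (-4.2498, -1.7603). Equal radii place A and W the same way about E: A = E + 4.6·n = (16.572, -27.989), W = E − 4.6·n = (8.0726, -31.509). Then cos ∠WKH = KW·KH / (|KW||KH|), giving 74.055°.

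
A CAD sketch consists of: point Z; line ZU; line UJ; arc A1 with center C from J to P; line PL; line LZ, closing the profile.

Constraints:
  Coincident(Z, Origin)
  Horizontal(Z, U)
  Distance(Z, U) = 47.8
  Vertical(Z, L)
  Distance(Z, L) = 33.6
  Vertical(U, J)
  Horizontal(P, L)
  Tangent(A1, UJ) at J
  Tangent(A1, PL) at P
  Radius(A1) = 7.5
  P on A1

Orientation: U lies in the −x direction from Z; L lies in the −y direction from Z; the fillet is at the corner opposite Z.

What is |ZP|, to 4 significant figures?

52.47

The virtual corner opposite Z is at (-47.80, -33.60). The tangent condition forces CJ to be normal to UJ and tangency of A1 to PL means the radius CP is perpendicular to PL, with radius 7.5, so the center C sits 7.5 in from both sides at C = (-40.30, -26.10). That places the tangent points at J = (-47.80, -26.10) on UJ and P = (-40.30, -33.60) on PL. Then |ZP| = |P − Z| = 52.47.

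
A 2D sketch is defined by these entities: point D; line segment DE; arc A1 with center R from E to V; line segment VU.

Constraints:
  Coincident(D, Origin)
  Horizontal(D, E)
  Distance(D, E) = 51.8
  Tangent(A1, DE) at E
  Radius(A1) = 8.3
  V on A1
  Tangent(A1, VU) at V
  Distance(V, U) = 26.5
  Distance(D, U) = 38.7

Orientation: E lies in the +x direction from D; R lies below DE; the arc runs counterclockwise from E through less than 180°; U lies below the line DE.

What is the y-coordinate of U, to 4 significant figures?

-24.95

Checks: |RV| = 8.300 ✓; ∠(RV, VU) = 90.00° ✓; |VU| = 26.50 ✓; |DU| = 38.70 ✓.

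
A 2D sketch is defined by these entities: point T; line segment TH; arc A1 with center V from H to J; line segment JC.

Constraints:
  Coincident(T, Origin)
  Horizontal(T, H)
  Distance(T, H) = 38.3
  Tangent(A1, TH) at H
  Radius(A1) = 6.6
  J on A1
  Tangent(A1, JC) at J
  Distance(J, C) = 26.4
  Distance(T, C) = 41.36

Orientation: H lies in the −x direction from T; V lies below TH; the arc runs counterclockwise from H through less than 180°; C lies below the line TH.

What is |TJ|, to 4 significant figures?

44.76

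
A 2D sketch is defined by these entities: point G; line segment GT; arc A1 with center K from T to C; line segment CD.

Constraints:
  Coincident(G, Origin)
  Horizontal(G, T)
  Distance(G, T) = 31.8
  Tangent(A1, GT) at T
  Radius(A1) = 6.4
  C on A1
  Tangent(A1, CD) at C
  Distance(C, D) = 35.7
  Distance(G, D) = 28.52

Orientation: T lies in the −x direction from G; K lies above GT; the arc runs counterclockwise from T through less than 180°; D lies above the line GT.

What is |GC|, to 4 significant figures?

27.16

Checks: G = (0.00, 0.00) ✓; |GT| = 31.80 ✓; |KC| = 6.400 ✓; ∠(KC, CD) = 90.00° ✓; |CD| = 35.70 ✓; |GD| = 28.52 ✓.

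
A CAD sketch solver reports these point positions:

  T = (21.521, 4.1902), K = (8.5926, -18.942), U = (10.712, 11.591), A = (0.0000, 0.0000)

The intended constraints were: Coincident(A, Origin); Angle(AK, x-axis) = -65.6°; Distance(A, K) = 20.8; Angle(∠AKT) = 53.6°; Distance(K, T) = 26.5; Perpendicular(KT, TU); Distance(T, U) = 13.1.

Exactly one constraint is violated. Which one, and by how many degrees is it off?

Perpendicular(KT, TU) — off by 5.20°.

A = (0.00, 0.00) ✓; AK at -65.60° ✓; |AK| = 20.80 ✓; ∠AKT = 53.60° ✓; |KT| = 26.50 ✓; ∠(KT, TU) = 84.80° ✗; |TU| = 13.10 ✓.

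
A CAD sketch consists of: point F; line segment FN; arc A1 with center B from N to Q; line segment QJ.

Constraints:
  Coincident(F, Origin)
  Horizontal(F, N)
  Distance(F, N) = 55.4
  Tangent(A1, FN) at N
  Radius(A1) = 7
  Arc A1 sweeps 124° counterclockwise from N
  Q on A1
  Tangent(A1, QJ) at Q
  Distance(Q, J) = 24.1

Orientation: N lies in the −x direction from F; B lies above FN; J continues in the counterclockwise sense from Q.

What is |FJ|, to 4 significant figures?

70.23

F is at the origin; FN is horizontal with |FN| = 55.4 and N on the −x side, so N = (-55.40, 0.000). A1 meets FN tangentially, so BN is at right angles to FN, so B = N + (0, 7) = (-55.40, 7.000). On A1, N sits at bearing -90° from B; a 124° counterclockwise sweep puts Q at bearing 34°, so Q = B + 7.0·(cos 34°, sin 34°) = (-49.60, 10.91). A1 meets QJ tangentially, so BQ is at right angles to QJ, so QJ runs along (−sin 34°, cos 34°); with |QJ| = 24.1, J = (-63.07, 30.89). Then |FJ| = |J − F| = 70.23.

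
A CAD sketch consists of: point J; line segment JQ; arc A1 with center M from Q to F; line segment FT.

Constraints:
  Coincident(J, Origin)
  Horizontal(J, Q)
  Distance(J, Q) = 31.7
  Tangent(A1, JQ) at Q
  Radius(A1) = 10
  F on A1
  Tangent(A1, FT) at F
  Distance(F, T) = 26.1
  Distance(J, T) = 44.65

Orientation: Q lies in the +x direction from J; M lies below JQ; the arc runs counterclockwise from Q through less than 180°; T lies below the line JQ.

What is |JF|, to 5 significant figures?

24.472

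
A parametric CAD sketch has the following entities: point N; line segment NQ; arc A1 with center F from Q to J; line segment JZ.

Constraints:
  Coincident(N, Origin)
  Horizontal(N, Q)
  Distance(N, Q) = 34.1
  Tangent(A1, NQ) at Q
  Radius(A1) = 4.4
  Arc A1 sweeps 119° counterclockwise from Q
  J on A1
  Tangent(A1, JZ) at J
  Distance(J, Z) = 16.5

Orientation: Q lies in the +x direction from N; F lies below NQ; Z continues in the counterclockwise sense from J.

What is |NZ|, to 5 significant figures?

43.619

N is at the origin; NQ is horizontal with |NQ| = 34.1 and Q on the +x side, so Q = (34.100, 0.0000). Since A1 is tangent to NQ there, FQ ⟂ NQ, so F = Q + (0, -4.4) = (34.100, -4.4000). On A1, Q sits at bearing 90° from F; a 119° counterclockwise sweep puts J at bearing 209°, so J = F + 4.4·(cos 209°, sin 209°) = (30.252, -6.5332). The tangent condition forces FJ to be normal to JZ, so JZ runs along (−sin 209°, cos 209°); with |JZ| = 16.5, Z = (38.251, -20.964). Then |NZ| = |Z − N| = 43.619.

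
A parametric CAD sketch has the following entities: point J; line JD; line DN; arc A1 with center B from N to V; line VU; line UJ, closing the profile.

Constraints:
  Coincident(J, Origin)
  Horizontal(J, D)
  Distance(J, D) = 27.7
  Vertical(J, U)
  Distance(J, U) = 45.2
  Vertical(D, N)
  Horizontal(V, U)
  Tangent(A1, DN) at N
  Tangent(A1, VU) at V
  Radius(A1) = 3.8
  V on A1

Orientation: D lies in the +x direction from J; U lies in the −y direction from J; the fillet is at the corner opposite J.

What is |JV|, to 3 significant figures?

51.1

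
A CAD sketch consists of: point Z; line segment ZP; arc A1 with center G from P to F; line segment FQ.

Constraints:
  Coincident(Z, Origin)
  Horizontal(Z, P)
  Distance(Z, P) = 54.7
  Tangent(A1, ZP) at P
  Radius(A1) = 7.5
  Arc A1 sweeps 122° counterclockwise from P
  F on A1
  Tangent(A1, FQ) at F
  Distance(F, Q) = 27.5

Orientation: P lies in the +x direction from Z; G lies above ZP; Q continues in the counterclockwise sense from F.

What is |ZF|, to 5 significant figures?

62.129

The tangent condition forces GP to be normal to ZP, so G = P + (0, 7.5) = (54.700, 7.5000). On A1, P sits at bearing -90° from G; a 122° counterclockwise sweep puts F at bearing 32°, so F = G + 7.5·(cos 32°, sin 32°) = (61.060, 11.474). Then |ZF| = |F − Z| = 62.129.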